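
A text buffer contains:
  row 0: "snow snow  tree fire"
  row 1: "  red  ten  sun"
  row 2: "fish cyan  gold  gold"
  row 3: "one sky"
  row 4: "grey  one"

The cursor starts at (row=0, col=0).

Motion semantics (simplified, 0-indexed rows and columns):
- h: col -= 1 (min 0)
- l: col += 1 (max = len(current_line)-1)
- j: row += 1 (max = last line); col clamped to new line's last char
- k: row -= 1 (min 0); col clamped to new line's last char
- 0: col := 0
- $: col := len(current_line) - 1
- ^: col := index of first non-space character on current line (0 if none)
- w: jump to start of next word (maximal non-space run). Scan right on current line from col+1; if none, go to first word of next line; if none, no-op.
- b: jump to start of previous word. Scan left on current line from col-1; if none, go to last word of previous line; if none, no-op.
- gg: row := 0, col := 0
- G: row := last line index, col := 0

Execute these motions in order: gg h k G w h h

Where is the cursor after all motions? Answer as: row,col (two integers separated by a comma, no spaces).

After 1 (gg): row=0 col=0 char='s'
After 2 (h): row=0 col=0 char='s'
After 3 (k): row=0 col=0 char='s'
After 4 (G): row=4 col=0 char='g'
After 5 (w): row=4 col=6 char='o'
After 6 (h): row=4 col=5 char='_'
After 7 (h): row=4 col=4 char='_'

Answer: 4,4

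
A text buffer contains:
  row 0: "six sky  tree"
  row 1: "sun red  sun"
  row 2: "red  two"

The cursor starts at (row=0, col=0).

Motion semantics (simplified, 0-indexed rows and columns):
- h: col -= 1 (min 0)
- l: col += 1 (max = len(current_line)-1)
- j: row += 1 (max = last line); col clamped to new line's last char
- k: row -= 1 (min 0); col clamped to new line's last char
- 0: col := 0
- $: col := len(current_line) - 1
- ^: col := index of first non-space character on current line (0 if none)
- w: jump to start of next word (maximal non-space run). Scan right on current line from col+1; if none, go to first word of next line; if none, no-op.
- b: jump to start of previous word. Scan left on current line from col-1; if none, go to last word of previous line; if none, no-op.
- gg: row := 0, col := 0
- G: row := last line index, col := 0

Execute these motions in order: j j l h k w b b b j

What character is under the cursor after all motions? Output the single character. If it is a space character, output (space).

Answer: r

Derivation:
After 1 (j): row=1 col=0 char='s'
After 2 (j): row=2 col=0 char='r'
After 3 (l): row=2 col=1 char='e'
After 4 (h): row=2 col=0 char='r'
After 5 (k): row=1 col=0 char='s'
After 6 (w): row=1 col=4 char='r'
After 7 (b): row=1 col=0 char='s'
After 8 (b): row=0 col=9 char='t'
After 9 (b): row=0 col=4 char='s'
After 10 (j): row=1 col=4 char='r'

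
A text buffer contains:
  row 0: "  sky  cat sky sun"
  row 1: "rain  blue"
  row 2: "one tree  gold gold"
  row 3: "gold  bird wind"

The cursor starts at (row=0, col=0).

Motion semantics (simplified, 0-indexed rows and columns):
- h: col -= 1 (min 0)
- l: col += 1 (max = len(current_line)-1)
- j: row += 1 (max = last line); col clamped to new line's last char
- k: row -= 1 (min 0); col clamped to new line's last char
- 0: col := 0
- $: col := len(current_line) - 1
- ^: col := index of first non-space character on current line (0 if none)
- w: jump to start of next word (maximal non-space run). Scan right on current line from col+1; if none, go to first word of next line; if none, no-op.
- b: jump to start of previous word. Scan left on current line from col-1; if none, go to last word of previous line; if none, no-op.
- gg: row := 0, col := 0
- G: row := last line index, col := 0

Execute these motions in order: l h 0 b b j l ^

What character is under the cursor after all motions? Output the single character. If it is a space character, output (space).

After 1 (l): row=0 col=1 char='_'
After 2 (h): row=0 col=0 char='_'
After 3 (0): row=0 col=0 char='_'
After 4 (b): row=0 col=0 char='_'
After 5 (b): row=0 col=0 char='_'
After 6 (j): row=1 col=0 char='r'
After 7 (l): row=1 col=1 char='a'
After 8 (^): row=1 col=0 char='r'

Answer: r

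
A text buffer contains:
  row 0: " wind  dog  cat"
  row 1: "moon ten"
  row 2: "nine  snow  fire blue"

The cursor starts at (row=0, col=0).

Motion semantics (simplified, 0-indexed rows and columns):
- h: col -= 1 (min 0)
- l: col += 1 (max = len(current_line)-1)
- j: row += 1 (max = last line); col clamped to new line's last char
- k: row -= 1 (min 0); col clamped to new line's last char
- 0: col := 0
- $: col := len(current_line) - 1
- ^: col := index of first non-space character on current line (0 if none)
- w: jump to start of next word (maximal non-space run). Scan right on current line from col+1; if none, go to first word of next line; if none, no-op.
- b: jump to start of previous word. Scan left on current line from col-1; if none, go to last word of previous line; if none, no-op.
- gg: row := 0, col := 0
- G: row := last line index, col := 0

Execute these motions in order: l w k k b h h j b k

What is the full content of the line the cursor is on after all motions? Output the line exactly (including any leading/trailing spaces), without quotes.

After 1 (l): row=0 col=1 char='w'
After 2 (w): row=0 col=7 char='d'
After 3 (k): row=0 col=7 char='d'
After 4 (k): row=0 col=7 char='d'
After 5 (b): row=0 col=1 char='w'
After 6 (h): row=0 col=0 char='_'
After 7 (h): row=0 col=0 char='_'
After 8 (j): row=1 col=0 char='m'
After 9 (b): row=0 col=12 char='c'
After 10 (k): row=0 col=12 char='c'

Answer:  wind  dog  cat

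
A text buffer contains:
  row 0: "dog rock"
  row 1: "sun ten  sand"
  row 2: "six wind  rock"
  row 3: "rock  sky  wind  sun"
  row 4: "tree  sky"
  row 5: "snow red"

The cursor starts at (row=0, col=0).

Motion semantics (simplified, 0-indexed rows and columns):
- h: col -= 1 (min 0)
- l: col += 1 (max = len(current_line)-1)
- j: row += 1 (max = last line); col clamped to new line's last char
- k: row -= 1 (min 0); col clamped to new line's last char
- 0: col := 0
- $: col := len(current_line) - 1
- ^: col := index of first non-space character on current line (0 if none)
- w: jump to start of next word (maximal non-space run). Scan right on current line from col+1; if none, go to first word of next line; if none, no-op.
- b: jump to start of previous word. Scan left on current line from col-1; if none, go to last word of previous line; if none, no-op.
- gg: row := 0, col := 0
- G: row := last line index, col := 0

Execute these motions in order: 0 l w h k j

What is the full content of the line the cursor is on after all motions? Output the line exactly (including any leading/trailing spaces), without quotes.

After 1 (0): row=0 col=0 char='d'
After 2 (l): row=0 col=1 char='o'
After 3 (w): row=0 col=4 char='r'
After 4 (h): row=0 col=3 char='_'
After 5 (k): row=0 col=3 char='_'
After 6 (j): row=1 col=3 char='_'

Answer: sun ten  sand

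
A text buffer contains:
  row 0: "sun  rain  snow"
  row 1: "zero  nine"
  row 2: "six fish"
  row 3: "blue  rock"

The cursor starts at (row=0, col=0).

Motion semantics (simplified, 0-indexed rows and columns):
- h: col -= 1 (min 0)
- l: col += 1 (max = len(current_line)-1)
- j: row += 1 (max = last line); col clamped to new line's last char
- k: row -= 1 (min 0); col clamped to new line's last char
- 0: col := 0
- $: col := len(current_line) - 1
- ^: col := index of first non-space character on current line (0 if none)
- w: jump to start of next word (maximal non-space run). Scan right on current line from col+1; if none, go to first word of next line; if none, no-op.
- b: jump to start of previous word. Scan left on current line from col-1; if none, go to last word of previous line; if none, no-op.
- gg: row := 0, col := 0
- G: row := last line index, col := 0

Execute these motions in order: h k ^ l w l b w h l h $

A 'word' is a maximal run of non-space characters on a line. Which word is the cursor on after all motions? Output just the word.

After 1 (h): row=0 col=0 char='s'
After 2 (k): row=0 col=0 char='s'
After 3 (^): row=0 col=0 char='s'
After 4 (l): row=0 col=1 char='u'
After 5 (w): row=0 col=5 char='r'
After 6 (l): row=0 col=6 char='a'
After 7 (b): row=0 col=5 char='r'
After 8 (w): row=0 col=11 char='s'
After 9 (h): row=0 col=10 char='_'
After 10 (l): row=0 col=11 char='s'
After 11 (h): row=0 col=10 char='_'
After 12 ($): row=0 col=14 char='w'

Answer: snow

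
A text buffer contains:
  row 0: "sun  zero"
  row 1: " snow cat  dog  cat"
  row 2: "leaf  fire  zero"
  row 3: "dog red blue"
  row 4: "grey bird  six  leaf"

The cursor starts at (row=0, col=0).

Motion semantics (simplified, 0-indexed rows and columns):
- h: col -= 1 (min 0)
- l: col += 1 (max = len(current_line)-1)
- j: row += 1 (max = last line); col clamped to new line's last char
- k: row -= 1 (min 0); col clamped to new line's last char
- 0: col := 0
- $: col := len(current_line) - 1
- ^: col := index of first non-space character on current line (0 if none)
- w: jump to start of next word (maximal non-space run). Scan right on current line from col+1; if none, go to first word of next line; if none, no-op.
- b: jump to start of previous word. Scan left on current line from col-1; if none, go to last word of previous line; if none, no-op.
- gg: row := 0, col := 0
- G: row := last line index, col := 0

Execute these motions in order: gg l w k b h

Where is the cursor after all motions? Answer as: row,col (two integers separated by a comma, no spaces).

After 1 (gg): row=0 col=0 char='s'
After 2 (l): row=0 col=1 char='u'
After 3 (w): row=0 col=5 char='z'
After 4 (k): row=0 col=5 char='z'
After 5 (b): row=0 col=0 char='s'
After 6 (h): row=0 col=0 char='s'

Answer: 0,0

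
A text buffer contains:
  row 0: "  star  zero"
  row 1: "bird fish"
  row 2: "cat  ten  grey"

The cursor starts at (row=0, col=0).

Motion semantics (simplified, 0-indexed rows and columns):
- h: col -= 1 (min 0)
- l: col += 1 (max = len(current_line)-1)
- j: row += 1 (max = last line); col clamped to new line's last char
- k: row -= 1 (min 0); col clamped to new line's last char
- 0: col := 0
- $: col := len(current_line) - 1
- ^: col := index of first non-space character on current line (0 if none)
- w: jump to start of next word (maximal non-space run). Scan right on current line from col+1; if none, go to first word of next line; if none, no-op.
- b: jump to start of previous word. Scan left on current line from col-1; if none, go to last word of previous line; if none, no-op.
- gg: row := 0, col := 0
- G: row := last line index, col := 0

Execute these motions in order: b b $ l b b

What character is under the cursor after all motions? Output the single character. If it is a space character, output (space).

Answer: s

Derivation:
After 1 (b): row=0 col=0 char='_'
After 2 (b): row=0 col=0 char='_'
After 3 ($): row=0 col=11 char='o'
After 4 (l): row=0 col=11 char='o'
After 5 (b): row=0 col=8 char='z'
After 6 (b): row=0 col=2 char='s'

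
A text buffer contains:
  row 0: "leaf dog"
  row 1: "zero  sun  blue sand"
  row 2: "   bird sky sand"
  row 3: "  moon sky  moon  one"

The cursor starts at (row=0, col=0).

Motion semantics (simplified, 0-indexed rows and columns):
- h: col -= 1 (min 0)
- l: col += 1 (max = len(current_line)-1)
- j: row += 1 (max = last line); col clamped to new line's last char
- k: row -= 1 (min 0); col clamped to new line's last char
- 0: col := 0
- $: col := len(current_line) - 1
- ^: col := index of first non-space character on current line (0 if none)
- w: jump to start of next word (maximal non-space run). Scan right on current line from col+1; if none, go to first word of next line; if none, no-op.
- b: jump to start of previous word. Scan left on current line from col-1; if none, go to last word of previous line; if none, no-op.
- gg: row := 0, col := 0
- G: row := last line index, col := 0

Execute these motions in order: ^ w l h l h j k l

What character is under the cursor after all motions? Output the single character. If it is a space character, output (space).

After 1 (^): row=0 col=0 char='l'
After 2 (w): row=0 col=5 char='d'
After 3 (l): row=0 col=6 char='o'
After 4 (h): row=0 col=5 char='d'
After 5 (l): row=0 col=6 char='o'
After 6 (h): row=0 col=5 char='d'
After 7 (j): row=1 col=5 char='_'
After 8 (k): row=0 col=5 char='d'
After 9 (l): row=0 col=6 char='o'

Answer: o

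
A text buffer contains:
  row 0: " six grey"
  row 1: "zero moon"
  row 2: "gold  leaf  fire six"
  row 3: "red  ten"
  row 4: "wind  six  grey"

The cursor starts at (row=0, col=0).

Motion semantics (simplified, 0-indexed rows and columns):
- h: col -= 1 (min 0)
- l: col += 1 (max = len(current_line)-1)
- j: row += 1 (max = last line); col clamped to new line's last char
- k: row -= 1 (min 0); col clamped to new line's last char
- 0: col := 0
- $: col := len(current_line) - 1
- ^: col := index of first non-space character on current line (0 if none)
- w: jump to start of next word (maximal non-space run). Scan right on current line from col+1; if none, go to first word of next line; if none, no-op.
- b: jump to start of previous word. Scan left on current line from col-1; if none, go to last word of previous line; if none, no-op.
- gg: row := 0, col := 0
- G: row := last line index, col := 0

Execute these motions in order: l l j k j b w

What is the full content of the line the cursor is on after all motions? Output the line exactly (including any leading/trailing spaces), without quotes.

After 1 (l): row=0 col=1 char='s'
After 2 (l): row=0 col=2 char='i'
After 3 (j): row=1 col=2 char='r'
After 4 (k): row=0 col=2 char='i'
After 5 (j): row=1 col=2 char='r'
After 6 (b): row=1 col=0 char='z'
After 7 (w): row=1 col=5 char='m'

Answer: zero moon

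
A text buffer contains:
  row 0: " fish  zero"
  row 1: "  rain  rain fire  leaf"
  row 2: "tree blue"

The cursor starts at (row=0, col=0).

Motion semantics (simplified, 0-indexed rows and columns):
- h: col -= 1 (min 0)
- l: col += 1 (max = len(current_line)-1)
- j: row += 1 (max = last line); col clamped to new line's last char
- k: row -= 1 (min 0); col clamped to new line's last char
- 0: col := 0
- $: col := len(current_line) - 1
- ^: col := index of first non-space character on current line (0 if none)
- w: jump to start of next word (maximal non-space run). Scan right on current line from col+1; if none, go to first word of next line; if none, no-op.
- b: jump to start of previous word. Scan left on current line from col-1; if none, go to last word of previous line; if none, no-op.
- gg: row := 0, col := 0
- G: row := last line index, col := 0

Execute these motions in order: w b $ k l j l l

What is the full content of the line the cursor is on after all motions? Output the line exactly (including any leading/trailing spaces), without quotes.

Answer:   rain  rain fire  leaf

Derivation:
After 1 (w): row=0 col=1 char='f'
After 2 (b): row=0 col=1 char='f'
After 3 ($): row=0 col=10 char='o'
After 4 (k): row=0 col=10 char='o'
After 5 (l): row=0 col=10 char='o'
After 6 (j): row=1 col=10 char='i'
After 7 (l): row=1 col=11 char='n'
After 8 (l): row=1 col=12 char='_'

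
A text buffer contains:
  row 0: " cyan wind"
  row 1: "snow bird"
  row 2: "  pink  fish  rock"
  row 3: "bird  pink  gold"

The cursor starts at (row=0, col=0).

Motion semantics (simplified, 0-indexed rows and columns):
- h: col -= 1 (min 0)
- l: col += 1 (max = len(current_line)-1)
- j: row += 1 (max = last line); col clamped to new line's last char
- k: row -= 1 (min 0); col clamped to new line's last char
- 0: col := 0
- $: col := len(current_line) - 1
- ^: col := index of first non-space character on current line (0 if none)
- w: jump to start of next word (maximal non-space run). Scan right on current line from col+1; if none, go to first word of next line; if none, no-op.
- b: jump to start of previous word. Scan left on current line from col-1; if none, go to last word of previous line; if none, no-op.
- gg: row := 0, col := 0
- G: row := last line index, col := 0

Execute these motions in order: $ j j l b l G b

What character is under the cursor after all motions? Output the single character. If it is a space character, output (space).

After 1 ($): row=0 col=9 char='d'
After 2 (j): row=1 col=8 char='d'
After 3 (j): row=2 col=8 char='f'
After 4 (l): row=2 col=9 char='i'
After 5 (b): row=2 col=8 char='f'
After 6 (l): row=2 col=9 char='i'
After 7 (G): row=3 col=0 char='b'
After 8 (b): row=2 col=14 char='r'

Answer: r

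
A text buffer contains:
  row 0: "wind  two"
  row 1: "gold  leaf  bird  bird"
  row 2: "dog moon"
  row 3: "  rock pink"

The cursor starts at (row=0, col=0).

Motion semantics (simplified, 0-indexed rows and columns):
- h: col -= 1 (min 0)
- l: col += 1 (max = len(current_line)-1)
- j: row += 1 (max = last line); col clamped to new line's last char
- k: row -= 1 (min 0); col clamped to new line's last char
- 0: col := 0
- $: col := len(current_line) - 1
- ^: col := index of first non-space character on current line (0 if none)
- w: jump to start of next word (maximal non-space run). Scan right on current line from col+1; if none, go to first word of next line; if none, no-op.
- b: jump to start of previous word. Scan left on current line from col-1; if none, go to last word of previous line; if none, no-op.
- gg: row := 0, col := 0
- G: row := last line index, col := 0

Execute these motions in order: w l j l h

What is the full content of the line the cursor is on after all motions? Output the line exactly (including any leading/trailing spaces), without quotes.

Answer: gold  leaf  bird  bird

Derivation:
After 1 (w): row=0 col=6 char='t'
After 2 (l): row=0 col=7 char='w'
After 3 (j): row=1 col=7 char='e'
After 4 (l): row=1 col=8 char='a'
After 5 (h): row=1 col=7 char='e'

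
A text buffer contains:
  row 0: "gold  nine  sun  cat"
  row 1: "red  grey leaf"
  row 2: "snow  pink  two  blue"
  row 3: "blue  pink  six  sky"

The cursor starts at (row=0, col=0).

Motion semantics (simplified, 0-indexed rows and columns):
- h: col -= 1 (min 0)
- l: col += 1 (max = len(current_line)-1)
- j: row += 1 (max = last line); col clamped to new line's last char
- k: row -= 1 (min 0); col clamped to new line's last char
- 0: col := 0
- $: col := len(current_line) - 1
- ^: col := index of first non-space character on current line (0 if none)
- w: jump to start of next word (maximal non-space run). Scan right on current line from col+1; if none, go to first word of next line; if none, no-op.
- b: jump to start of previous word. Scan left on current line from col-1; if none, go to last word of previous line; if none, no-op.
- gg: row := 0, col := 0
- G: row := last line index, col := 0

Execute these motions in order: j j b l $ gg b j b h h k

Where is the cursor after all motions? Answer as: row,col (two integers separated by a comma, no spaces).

Answer: 0,15

Derivation:
After 1 (j): row=1 col=0 char='r'
After 2 (j): row=2 col=0 char='s'
After 3 (b): row=1 col=10 char='l'
After 4 (l): row=1 col=11 char='e'
After 5 ($): row=1 col=13 char='f'
After 6 (gg): row=0 col=0 char='g'
After 7 (b): row=0 col=0 char='g'
After 8 (j): row=1 col=0 char='r'
After 9 (b): row=0 col=17 char='c'
After 10 (h): row=0 col=16 char='_'
After 11 (h): row=0 col=15 char='_'
After 12 (k): row=0 col=15 char='_'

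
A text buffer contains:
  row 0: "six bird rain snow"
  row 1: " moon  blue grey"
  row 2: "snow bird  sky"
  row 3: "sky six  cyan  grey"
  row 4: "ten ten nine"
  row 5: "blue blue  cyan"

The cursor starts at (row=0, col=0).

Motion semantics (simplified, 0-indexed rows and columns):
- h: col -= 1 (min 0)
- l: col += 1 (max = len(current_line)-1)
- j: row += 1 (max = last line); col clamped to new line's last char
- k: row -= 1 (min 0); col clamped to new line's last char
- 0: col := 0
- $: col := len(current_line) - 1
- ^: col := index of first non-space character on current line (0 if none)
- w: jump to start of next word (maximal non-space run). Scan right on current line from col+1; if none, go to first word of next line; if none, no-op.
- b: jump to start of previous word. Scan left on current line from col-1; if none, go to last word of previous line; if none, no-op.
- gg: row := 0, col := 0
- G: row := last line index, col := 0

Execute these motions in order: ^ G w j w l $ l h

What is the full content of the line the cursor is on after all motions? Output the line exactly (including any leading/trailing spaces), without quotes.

After 1 (^): row=0 col=0 char='s'
After 2 (G): row=5 col=0 char='b'
After 3 (w): row=5 col=5 char='b'
After 4 (j): row=5 col=5 char='b'
After 5 (w): row=5 col=11 char='c'
After 6 (l): row=5 col=12 char='y'
After 7 ($): row=5 col=14 char='n'
After 8 (l): row=5 col=14 char='n'
After 9 (h): row=5 col=13 char='a'

Answer: blue blue  cyan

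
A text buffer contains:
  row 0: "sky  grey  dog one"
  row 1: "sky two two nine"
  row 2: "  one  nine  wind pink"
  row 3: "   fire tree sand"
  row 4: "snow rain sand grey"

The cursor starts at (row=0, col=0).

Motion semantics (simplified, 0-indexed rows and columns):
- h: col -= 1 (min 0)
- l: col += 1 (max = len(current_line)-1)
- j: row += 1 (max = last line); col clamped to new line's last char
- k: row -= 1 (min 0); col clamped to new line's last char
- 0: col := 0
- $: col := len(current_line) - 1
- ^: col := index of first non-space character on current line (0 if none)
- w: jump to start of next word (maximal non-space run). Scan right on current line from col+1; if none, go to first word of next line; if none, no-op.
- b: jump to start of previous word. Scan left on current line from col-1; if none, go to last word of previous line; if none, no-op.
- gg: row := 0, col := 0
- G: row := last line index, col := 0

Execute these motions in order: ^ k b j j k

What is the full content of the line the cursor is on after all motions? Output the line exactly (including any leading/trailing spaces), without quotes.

Answer: sky two two nine

Derivation:
After 1 (^): row=0 col=0 char='s'
After 2 (k): row=0 col=0 char='s'
After 3 (b): row=0 col=0 char='s'
After 4 (j): row=1 col=0 char='s'
After 5 (j): row=2 col=0 char='_'
After 6 (k): row=1 col=0 char='s'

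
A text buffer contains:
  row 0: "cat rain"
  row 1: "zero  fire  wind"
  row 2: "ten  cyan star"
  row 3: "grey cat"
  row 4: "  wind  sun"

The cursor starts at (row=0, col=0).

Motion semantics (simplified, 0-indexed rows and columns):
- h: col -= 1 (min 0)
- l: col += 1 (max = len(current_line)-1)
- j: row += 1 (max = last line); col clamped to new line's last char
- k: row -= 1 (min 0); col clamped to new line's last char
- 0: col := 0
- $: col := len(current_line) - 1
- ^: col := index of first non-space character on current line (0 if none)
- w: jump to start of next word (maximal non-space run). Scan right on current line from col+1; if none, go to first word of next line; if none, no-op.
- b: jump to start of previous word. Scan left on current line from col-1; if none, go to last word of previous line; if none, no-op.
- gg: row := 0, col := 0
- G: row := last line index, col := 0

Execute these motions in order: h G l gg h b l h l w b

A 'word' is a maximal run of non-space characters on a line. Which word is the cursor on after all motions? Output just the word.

After 1 (h): row=0 col=0 char='c'
After 2 (G): row=4 col=0 char='_'
After 3 (l): row=4 col=1 char='_'
After 4 (gg): row=0 col=0 char='c'
After 5 (h): row=0 col=0 char='c'
After 6 (b): row=0 col=0 char='c'
After 7 (l): row=0 col=1 char='a'
After 8 (h): row=0 col=0 char='c'
After 9 (l): row=0 col=1 char='a'
After 10 (w): row=0 col=4 char='r'
After 11 (b): row=0 col=0 char='c'

Answer: cat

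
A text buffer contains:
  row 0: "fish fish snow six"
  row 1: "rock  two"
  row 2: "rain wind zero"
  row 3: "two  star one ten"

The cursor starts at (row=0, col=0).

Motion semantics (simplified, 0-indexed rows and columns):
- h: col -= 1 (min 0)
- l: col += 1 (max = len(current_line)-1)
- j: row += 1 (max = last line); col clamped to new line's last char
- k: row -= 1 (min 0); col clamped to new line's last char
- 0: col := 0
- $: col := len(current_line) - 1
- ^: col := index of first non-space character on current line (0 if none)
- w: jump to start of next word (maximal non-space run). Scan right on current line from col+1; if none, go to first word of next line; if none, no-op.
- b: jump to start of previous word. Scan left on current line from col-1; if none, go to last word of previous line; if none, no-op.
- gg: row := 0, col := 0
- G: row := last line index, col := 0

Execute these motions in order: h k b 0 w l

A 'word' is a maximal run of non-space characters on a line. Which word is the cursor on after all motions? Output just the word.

Answer: fish

Derivation:
After 1 (h): row=0 col=0 char='f'
After 2 (k): row=0 col=0 char='f'
After 3 (b): row=0 col=0 char='f'
After 4 (0): row=0 col=0 char='f'
After 5 (w): row=0 col=5 char='f'
After 6 (l): row=0 col=6 char='i'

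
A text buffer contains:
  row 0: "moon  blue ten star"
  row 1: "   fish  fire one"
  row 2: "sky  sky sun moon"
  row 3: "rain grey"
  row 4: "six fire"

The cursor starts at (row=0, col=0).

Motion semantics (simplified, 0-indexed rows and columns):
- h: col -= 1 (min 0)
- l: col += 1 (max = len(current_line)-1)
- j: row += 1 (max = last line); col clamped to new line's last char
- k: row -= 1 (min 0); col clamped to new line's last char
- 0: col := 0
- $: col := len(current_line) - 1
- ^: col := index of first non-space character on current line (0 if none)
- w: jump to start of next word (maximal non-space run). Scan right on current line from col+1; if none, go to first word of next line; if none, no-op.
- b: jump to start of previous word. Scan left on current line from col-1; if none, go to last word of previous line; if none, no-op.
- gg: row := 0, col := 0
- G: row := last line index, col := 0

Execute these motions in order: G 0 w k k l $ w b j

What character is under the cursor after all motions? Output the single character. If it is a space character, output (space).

Answer: y

Derivation:
After 1 (G): row=4 col=0 char='s'
After 2 (0): row=4 col=0 char='s'
After 3 (w): row=4 col=4 char='f'
After 4 (k): row=3 col=4 char='_'
After 5 (k): row=2 col=4 char='_'
After 6 (l): row=2 col=5 char='s'
After 7 ($): row=2 col=16 char='n'
After 8 (w): row=3 col=0 char='r'
After 9 (b): row=2 col=13 char='m'
After 10 (j): row=3 col=8 char='y'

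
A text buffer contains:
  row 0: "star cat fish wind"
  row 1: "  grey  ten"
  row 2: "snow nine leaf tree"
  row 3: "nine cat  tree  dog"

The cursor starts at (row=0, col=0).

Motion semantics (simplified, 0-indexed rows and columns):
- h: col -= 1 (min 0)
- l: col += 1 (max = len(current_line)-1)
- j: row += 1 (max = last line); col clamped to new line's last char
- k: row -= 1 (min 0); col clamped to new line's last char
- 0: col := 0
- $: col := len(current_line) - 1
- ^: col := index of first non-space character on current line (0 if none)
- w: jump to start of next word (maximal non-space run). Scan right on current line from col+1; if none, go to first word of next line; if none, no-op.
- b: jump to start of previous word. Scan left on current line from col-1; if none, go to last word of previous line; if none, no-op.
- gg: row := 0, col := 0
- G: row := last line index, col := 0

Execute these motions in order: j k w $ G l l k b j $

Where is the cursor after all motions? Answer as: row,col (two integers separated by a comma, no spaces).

After 1 (j): row=1 col=0 char='_'
After 2 (k): row=0 col=0 char='s'
After 3 (w): row=0 col=5 char='c'
After 4 ($): row=0 col=17 char='d'
After 5 (G): row=3 col=0 char='n'
After 6 (l): row=3 col=1 char='i'
After 7 (l): row=3 col=2 char='n'
After 8 (k): row=2 col=2 char='o'
After 9 (b): row=2 col=0 char='s'
After 10 (j): row=3 col=0 char='n'
After 11 ($): row=3 col=18 char='g'

Answer: 3,18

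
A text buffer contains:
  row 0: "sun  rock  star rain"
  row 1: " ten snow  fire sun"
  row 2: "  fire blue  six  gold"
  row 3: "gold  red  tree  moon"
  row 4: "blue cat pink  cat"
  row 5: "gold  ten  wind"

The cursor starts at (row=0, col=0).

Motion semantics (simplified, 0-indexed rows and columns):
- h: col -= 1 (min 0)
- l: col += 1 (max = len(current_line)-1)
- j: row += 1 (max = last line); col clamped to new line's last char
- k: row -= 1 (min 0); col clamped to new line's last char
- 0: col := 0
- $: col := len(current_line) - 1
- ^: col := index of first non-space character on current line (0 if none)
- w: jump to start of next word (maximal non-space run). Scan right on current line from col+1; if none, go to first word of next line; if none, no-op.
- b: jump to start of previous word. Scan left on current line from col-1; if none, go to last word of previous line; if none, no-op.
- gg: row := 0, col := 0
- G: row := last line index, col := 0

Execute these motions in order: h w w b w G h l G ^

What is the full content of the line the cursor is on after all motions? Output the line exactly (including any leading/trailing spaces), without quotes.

After 1 (h): row=0 col=0 char='s'
After 2 (w): row=0 col=5 char='r'
After 3 (w): row=0 col=11 char='s'
After 4 (b): row=0 col=5 char='r'
After 5 (w): row=0 col=11 char='s'
After 6 (G): row=5 col=0 char='g'
After 7 (h): row=5 col=0 char='g'
After 8 (l): row=5 col=1 char='o'
After 9 (G): row=5 col=0 char='g'
After 10 (^): row=5 col=0 char='g'

Answer: gold  ten  wind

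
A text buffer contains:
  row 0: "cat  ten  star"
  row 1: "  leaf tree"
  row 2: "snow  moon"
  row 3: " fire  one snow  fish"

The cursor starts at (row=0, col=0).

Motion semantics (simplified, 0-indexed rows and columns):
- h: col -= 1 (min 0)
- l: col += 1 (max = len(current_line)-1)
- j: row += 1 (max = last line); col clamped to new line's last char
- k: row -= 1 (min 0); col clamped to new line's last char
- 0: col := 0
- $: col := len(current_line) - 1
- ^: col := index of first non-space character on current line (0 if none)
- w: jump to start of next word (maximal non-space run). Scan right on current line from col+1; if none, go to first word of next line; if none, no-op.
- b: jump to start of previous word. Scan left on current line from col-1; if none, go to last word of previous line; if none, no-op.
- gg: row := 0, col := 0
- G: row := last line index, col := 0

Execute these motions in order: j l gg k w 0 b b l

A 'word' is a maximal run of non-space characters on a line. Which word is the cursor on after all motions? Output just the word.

Answer: cat

Derivation:
After 1 (j): row=1 col=0 char='_'
After 2 (l): row=1 col=1 char='_'
After 3 (gg): row=0 col=0 char='c'
After 4 (k): row=0 col=0 char='c'
After 5 (w): row=0 col=5 char='t'
After 6 (0): row=0 col=0 char='c'
After 7 (b): row=0 col=0 char='c'
After 8 (b): row=0 col=0 char='c'
After 9 (l): row=0 col=1 char='a'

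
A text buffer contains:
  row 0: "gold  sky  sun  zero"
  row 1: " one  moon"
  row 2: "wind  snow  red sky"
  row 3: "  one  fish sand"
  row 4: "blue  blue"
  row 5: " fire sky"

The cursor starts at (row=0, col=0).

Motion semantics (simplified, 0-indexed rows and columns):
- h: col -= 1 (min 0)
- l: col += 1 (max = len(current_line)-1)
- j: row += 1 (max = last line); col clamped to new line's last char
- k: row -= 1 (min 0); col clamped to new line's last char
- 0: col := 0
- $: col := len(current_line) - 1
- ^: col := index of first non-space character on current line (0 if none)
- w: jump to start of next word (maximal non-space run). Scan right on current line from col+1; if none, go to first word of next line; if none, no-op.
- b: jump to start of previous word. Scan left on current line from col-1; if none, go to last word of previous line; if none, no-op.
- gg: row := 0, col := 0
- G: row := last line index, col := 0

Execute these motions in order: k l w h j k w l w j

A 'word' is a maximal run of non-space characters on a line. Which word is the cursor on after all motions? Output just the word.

Answer: moon

Derivation:
After 1 (k): row=0 col=0 char='g'
After 2 (l): row=0 col=1 char='o'
After 3 (w): row=0 col=6 char='s'
After 4 (h): row=0 col=5 char='_'
After 5 (j): row=1 col=5 char='_'
After 6 (k): row=0 col=5 char='_'
After 7 (w): row=0 col=6 char='s'
After 8 (l): row=0 col=7 char='k'
After 9 (w): row=0 col=11 char='s'
After 10 (j): row=1 col=9 char='n'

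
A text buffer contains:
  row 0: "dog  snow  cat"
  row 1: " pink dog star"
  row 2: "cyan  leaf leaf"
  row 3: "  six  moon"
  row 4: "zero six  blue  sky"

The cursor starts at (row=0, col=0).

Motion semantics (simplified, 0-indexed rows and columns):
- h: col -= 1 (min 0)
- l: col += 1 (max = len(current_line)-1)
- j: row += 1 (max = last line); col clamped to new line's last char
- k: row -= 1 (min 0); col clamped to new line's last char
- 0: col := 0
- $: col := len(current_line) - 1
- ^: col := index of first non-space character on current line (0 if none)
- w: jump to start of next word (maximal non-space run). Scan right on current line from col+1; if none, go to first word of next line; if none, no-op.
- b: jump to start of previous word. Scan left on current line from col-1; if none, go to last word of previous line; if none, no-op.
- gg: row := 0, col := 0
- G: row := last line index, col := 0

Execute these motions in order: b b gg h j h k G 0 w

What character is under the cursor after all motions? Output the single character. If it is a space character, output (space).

Answer: s

Derivation:
After 1 (b): row=0 col=0 char='d'
After 2 (b): row=0 col=0 char='d'
After 3 (gg): row=0 col=0 char='d'
After 4 (h): row=0 col=0 char='d'
After 5 (j): row=1 col=0 char='_'
After 6 (h): row=1 col=0 char='_'
After 7 (k): row=0 col=0 char='d'
After 8 (G): row=4 col=0 char='z'
After 9 (0): row=4 col=0 char='z'
After 10 (w): row=4 col=5 char='s'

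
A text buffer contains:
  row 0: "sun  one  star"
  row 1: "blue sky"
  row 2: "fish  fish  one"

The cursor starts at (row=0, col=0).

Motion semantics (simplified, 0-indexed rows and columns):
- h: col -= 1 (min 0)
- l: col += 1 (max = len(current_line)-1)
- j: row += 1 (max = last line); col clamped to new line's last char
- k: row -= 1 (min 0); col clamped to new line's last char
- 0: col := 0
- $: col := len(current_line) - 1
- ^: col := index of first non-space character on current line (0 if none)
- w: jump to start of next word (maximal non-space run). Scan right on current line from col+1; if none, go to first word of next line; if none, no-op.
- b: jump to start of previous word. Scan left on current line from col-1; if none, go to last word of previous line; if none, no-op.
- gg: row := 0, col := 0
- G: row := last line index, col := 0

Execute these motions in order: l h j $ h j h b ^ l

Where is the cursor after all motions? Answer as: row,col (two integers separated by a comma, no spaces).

Answer: 2,1

Derivation:
After 1 (l): row=0 col=1 char='u'
After 2 (h): row=0 col=0 char='s'
After 3 (j): row=1 col=0 char='b'
After 4 ($): row=1 col=7 char='y'
After 5 (h): row=1 col=6 char='k'
After 6 (j): row=2 col=6 char='f'
After 7 (h): row=2 col=5 char='_'
After 8 (b): row=2 col=0 char='f'
After 9 (^): row=2 col=0 char='f'
After 10 (l): row=2 col=1 char='i'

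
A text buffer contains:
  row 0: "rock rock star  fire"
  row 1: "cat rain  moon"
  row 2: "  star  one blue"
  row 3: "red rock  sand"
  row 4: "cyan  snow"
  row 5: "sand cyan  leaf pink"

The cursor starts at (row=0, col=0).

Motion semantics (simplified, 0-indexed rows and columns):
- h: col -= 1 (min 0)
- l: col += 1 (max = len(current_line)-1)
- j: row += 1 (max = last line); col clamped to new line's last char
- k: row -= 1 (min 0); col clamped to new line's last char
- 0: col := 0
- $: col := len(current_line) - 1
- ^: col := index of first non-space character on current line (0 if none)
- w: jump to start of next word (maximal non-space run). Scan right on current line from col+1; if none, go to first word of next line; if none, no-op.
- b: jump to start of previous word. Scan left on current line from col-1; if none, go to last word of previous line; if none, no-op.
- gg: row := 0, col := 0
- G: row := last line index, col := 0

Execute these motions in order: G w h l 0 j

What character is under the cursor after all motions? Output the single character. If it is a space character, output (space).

Answer: s

Derivation:
After 1 (G): row=5 col=0 char='s'
After 2 (w): row=5 col=5 char='c'
After 3 (h): row=5 col=4 char='_'
After 4 (l): row=5 col=5 char='c'
After 5 (0): row=5 col=0 char='s'
After 6 (j): row=5 col=0 char='s'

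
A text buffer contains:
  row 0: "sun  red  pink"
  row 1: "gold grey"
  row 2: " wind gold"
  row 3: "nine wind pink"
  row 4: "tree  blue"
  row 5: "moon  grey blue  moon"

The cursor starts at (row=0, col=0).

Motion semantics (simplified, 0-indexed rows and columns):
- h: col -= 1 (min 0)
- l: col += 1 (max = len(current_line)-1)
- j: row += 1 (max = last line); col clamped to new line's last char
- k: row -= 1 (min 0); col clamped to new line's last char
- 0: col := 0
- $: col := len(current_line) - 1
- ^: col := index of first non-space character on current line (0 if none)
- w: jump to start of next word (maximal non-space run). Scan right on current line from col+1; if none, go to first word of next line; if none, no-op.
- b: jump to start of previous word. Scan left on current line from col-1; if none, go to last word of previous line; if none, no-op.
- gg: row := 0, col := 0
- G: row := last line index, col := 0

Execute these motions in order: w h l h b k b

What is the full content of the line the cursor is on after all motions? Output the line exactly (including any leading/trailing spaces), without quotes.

After 1 (w): row=0 col=5 char='r'
After 2 (h): row=0 col=4 char='_'
After 3 (l): row=0 col=5 char='r'
After 4 (h): row=0 col=4 char='_'
After 5 (b): row=0 col=0 char='s'
After 6 (k): row=0 col=0 char='s'
After 7 (b): row=0 col=0 char='s'

Answer: sun  red  pink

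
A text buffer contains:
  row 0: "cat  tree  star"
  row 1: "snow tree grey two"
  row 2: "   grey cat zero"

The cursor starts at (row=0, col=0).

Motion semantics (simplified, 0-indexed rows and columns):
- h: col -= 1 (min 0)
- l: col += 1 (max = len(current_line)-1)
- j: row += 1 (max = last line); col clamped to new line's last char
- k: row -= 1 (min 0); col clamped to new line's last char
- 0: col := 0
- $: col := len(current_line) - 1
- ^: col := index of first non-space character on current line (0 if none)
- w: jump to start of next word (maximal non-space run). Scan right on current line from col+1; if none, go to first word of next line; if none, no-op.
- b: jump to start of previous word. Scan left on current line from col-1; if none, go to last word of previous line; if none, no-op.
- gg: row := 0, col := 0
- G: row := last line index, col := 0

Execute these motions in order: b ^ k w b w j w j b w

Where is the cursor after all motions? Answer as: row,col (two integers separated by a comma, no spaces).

After 1 (b): row=0 col=0 char='c'
After 2 (^): row=0 col=0 char='c'
After 3 (k): row=0 col=0 char='c'
After 4 (w): row=0 col=5 char='t'
After 5 (b): row=0 col=0 char='c'
After 6 (w): row=0 col=5 char='t'
After 7 (j): row=1 col=5 char='t'
After 8 (w): row=1 col=10 char='g'
After 9 (j): row=2 col=10 char='t'
After 10 (b): row=2 col=8 char='c'
After 11 (w): row=2 col=12 char='z'

Answer: 2,12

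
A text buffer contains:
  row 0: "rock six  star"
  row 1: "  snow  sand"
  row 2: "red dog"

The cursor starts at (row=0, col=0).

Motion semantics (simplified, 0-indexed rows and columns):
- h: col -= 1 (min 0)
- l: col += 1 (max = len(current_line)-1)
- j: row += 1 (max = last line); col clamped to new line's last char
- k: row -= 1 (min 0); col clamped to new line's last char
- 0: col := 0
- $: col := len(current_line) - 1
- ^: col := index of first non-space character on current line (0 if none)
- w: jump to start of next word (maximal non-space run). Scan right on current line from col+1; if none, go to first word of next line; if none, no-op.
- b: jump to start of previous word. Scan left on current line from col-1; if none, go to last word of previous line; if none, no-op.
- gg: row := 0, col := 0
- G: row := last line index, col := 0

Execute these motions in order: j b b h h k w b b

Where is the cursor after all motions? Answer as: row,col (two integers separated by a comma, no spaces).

Answer: 0,0

Derivation:
After 1 (j): row=1 col=0 char='_'
After 2 (b): row=0 col=10 char='s'
After 3 (b): row=0 col=5 char='s'
After 4 (h): row=0 col=4 char='_'
After 5 (h): row=0 col=3 char='k'
After 6 (k): row=0 col=3 char='k'
After 7 (w): row=0 col=5 char='s'
After 8 (b): row=0 col=0 char='r'
After 9 (b): row=0 col=0 char='r'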